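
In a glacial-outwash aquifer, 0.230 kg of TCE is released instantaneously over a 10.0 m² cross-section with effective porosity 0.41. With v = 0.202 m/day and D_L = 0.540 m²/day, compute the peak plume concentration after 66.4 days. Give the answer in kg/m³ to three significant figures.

The peak of an instantaneous 1D plume sits at x = vt; there the Gaussian factor is 1 and C_max = M/(n_e·A·√(4πDt)), where n_e·A is the pore area the mass is dissolved in.
√(4πDt) = √(4π × 0.540 × 66.4) = 21.23 m, so C_max = 0.230/(0.41 × 10.0 × 21.23) = 0.00264 kg/m³.

0.00264 kg/m³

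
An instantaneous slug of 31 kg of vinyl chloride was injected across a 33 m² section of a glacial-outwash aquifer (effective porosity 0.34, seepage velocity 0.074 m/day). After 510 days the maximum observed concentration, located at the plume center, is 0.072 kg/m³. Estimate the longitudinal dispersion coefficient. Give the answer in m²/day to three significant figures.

0.230 m²/day

At the plume center C_max = M/(n_e·A·√(4πDt)), so D = M²/(4πt·(n_e·A·C_max)²).
n_e·A·C_max = 0.34 × 33 × 0.072 = 0.8078 kg/m.
D = 31²/(4π × 510 × 0.8078²) = 0.230 m²/day.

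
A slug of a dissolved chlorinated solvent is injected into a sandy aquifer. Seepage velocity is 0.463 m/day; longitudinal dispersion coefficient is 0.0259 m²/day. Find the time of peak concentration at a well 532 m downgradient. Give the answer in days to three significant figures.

1150 days

For the 1D instantaneous-source solution, setting ∂C/∂t = 0 at fixed x gives v²t² + 2Dt − x² = 0, so t = (√(D² + v²x²) − D)/v².
√(D² + v²x²) = √(0.0259² + 0.463² × 532²) = 246.3; v² = 0.214369.
t = (246.3 − 0.0259)/0.214369 = 1150 days (vs. the pure-advection estimate x/v = 1150 d).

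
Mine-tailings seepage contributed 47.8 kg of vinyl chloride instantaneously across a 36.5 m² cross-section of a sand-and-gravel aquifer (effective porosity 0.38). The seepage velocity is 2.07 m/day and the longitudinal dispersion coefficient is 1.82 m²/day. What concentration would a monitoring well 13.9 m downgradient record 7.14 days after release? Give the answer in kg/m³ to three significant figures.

For an instantaneous plane source, C(x,t) = M/(n_e·A·√(4πDt)) · exp(−(x−vt)²/(4Dt)), with n_e·A the pore (flow) area.
Plume center vt = 2.07 × 7.14 = 14.7798 m, so the well at 13.9 m is 0.8798 m upgradient of the peak.
√(4πDt) = 12.78 m, giving peak height M/(n_e·A·√(4πDt)) = 47.8/(0.38 × 36.5 × 12.78) = 0.2697 kg/m³.
(x−vt)²/(4Dt) = (-0.8798)²/(4 × 1.82 × 7.14) = 0.01489; exp(−0.01489) = 0.9852.
C = 0.2697 × 0.9852 = 0.266 kg/m³.

0.266 kg/m³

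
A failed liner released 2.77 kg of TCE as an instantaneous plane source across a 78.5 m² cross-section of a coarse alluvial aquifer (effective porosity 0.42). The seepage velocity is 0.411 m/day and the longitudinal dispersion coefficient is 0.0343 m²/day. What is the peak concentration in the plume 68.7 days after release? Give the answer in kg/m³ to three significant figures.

The peak of an instantaneous 1D plume sits at x = vt; there the Gaussian factor is 1 and C_max = M/(n_e·A·√(4πDt)), where n_e·A is the pore area the mass is dissolved in.
√(4πDt) = √(4π × 0.0343 × 68.7) = 5.442 m, so C_max = 2.77/(0.42 × 78.5 × 5.442) = 0.0154 kg/m³.

0.0154 kg/m³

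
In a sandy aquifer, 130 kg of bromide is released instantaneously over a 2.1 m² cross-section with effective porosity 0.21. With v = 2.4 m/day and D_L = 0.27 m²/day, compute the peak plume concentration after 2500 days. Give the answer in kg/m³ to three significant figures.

3.20 kg/m³

The peak of an instantaneous 1D plume sits at x = vt; there the Gaussian factor is 1 and C_max = M/(n_e·A·√(4πDt)), where n_e·A is the pore area the mass is dissolved in.
√(4πDt) = √(4π × 0.27 × 2500) = 92.10 m, so C_max = 130/(0.21 × 2.1 × 92.10) = 3.20 kg/m³.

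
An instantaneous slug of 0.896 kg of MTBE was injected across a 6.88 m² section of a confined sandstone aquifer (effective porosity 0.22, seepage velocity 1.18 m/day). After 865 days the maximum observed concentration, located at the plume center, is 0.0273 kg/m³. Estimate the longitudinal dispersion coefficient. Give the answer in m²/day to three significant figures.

At the plume center C_max = M/(n_e·A·√(4πDt)), so D = M²/(4πt·(n_e·A·C_max)²).
n_e·A·C_max = 0.22 × 6.88 × 0.0273 = 0.04132 kg/m.
D = 0.896²/(4π × 865 × 0.04132²) = 0.0433 m²/day.

0.0433 m²/day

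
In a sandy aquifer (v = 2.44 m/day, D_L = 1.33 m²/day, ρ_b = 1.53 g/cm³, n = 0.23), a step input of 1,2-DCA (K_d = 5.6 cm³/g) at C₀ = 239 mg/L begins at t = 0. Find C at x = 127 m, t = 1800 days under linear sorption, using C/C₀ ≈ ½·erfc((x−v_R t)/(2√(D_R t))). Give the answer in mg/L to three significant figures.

33.0 mg/L

Retardation factor R = 1 + ρ_b·K_d/n = 1 + 1.53 × 5.6/0.23 = 38.25.
Sorption retards both mechanisms: v_R = v/R = 0.06379 m/day, D_R = D/R = 0.03477 m²/day.
v_R·t = 0.06379 × 1800 = 114.822 m; 2√(D_R t) = 15.82 m; argument = (127 − 114.822)/15.82 = 0.7698.
C = C₀ × ½·erfc(0.7698) = 239 × 0.1382 = 33.0 mg/L.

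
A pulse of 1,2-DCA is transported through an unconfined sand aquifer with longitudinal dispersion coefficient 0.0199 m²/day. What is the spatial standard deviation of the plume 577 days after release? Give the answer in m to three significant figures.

Dispersive spreading gives a Gaussian with σ² = 2Dt; advection only shifts the center.
σ = √(2 × 0.0199 × 577) = 4.79 m.

4.79 m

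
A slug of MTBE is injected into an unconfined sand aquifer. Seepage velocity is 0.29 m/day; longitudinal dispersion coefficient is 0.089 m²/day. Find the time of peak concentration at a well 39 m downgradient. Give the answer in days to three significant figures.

For the 1D instantaneous-source solution, setting ∂C/∂t = 0 at fixed x gives v²t² + 2Dt − x² = 0, so t = (√(D² + v²x²) − D)/v².
√(D² + v²x²) = √(0.089² + 0.29² × 39²) = 11.31; v² = 0.0841.
t = (11.31 − 0.089)/0.0841 = 133 days (vs. the pure-advection estimate x/v = 134 d).

133 days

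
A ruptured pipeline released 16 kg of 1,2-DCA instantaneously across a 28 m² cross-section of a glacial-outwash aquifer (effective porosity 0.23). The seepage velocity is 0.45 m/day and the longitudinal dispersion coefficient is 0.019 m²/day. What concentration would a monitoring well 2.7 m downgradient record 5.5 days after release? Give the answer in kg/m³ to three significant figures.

For an instantaneous plane source, C(x,t) = M/(n_e·A·√(4πDt)) · exp(−(x−vt)²/(4Dt)), with n_e·A the pore (flow) area.
Plume center vt = 0.45 × 5.5 = 2.475 m, so the well at 2.7 m is 0.225 m downgradient of the peak.
√(4πDt) = 1.146 m, giving peak height M/(n_e·A·√(4πDt)) = 16/(0.23 × 28 × 1.146) = 2.168 kg/m³.
(x−vt)²/(4Dt) = (0.225)²/(4 × 0.019 × 5.5) = 0.1211; exp(−0.1211) = 0.8859.
C = 2.168 × 0.8859 = 1.92 kg/m³.

1.92 kg/m³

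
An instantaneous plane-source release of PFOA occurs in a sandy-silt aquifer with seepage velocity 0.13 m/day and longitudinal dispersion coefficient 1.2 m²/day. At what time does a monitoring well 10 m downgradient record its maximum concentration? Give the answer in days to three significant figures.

For the 1D instantaneous-source solution, setting ∂C/∂t = 0 at fixed x gives v²t² + 2Dt − x² = 0, so t = (√(D² + v²x²) − D)/v².
√(D² + v²x²) = √(1.2² + 0.13² × 10²) = 1.769; v² = 0.0169.
t = (1.769 − 1.2)/0.0169 = 33.7 days (vs. the pure-advection estimate x/v = 76.9 d).

33.7 days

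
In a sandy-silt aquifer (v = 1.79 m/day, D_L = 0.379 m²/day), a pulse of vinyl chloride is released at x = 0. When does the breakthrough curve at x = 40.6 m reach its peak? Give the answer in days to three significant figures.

For the 1D instantaneous-source solution, setting ∂C/∂t = 0 at fixed x gives v²t² + 2Dt − x² = 0, so t = (√(D² + v²x²) − D)/v².
√(D² + v²x²) = √(0.379² + 1.79² × 40.6²) = 72.67; v² = 3.2041.
t = (72.67 − 0.379)/3.2041 = 22.6 days (vs. the pure-advection estimate x/v = 22.7 d).

22.6 days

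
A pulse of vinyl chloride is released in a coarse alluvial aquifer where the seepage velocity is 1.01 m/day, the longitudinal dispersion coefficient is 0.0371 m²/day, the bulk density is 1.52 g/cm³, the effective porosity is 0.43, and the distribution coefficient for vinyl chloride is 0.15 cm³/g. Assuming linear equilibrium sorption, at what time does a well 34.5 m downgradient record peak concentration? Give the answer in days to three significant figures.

Retardation factor R = 1 + ρ_b·K_d/n = 1 + 1.52 × 0.15/0.43 = 1.530.
Sorption retards both mechanisms: v_R = v/R = 0.6601 m/day, D_R = D/R = 0.02425 m²/day.
Peak time from v_R²t² + 2D_R t − x² = 0: t = (√(D_R² + v_R²x²) − D_R)/v_R².
√(D_R² + v_R²x²) = √(0.02425² + 0.6601² × 34.5²) = 22.77; v_R² = 0.4357.
t = (22.77 − 0.02425)/0.4357 = 52.2 days.

52.2 days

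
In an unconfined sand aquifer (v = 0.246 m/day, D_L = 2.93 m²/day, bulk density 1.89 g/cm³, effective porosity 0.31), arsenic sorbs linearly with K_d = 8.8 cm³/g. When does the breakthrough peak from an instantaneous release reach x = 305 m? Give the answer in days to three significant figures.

65200 days

Retardation factor R = 1 + ρ_b·K_d/n = 1 + 1.89 × 8.8/0.31 = 54.65.
Sorption retards both mechanisms: v_R = v/R = 0.004501 m/day, D_R = D/R = 0.05361 m²/day.
Peak time from v_R²t² + 2D_R t − x² = 0: t = (√(D_R² + v_R²x²) − D_R)/v_R².
√(D_R² + v_R²x²) = √(0.05361² + 0.004501² × 305²) = 1.374; v_R² = 2.026e-05.
t = (1.374 − 0.05361)/2.026e-05 = 65200 days.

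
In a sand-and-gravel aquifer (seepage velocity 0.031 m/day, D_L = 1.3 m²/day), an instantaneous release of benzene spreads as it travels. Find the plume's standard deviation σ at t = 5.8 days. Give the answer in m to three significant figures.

3.88 m

Dispersive spreading gives a Gaussian with σ² = 2Dt; advection only shifts the center.
σ = √(2 × 1.3 × 5.8) = 3.88 m.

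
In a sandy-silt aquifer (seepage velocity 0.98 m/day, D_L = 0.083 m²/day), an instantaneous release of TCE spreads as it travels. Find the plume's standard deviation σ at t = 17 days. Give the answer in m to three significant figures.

Dispersive spreading gives a Gaussian with σ² = 2Dt; advection only shifts the center.
σ = √(2 × 0.083 × 17) = 1.68 m.

1.68 m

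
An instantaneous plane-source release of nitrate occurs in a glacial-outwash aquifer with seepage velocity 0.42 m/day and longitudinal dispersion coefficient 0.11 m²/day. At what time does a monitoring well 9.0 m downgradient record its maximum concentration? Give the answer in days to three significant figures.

20.8 days

For the 1D instantaneous-source solution, setting ∂C/∂t = 0 at fixed x gives v²t² + 2Dt − x² = 0, so t = (√(D² + v²x²) − D)/v².
√(D² + v²x²) = √(0.11² + 0.42² × 9.0²) = 3.782; v² = 0.1764.
t = (3.782 − 0.11)/0.1764 = 20.8 days (vs. the pure-advection estimate x/v = 21.4 d).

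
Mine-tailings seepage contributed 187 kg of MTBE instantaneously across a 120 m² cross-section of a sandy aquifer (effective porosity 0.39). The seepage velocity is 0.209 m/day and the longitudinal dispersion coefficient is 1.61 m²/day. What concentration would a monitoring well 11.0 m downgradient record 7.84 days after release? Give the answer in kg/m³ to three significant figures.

0.0559 kg/m³

For an instantaneous plane source, C(x,t) = M/(n_e·A·√(4πDt)) · exp(−(x−vt)²/(4Dt)), with n_e·A the pore (flow) area.
Plume center vt = 0.209 × 7.84 = 1.63856 m, so the well at 11.0 m is 9.36144 m downgradient of the peak.
√(4πDt) = 12.59 m, giving peak height M/(n_e·A·√(4πDt)) = 187/(0.39 × 120 × 12.59) = 0.3174 kg/m³.
(x−vt)²/(4Dt) = (9.36144)²/(4 × 1.61 × 7.84) = 1.736; exp(−1.736) = 0.1762.
C = 0.3174 × 0.1762 = 0.0559 kg/m³.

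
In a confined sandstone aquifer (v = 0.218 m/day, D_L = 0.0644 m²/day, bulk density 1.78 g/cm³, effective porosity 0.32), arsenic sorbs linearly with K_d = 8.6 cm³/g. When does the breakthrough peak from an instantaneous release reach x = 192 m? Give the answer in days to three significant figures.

Retardation factor R = 1 + ρ_b·K_d/n = 1 + 1.78 × 8.6/0.32 = 48.84.
Sorption retards both mechanisms: v_R = v/R = 0.004464 m/day, D_R = D/R = 0.001319 m²/day.
Peak time from v_R²t² + 2D_R t − x² = 0: t = (√(D_R² + v_R²x²) − D_R)/v_R².
√(D_R² + v_R²x²) = √(0.001319² + 0.004464² × 192²) = 0.8571; v_R² = 1.993e-05.
t = (0.8571 − 0.001319)/1.993e-05 = 42900 days.

42900 days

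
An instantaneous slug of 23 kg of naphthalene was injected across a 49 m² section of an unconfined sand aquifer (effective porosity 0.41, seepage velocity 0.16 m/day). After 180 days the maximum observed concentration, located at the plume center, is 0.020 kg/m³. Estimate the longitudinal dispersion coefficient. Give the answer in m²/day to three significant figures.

At the plume center C_max = M/(n_e·A·√(4πDt)), so D = M²/(4πt·(n_e·A·C_max)²).
n_e·A·C_max = 0.41 × 49 × 0.020 = 0.4018 kg/m.
D = 23²/(4π × 180 × 0.4018²) = 1.45 m²/day.

1.45 m²/day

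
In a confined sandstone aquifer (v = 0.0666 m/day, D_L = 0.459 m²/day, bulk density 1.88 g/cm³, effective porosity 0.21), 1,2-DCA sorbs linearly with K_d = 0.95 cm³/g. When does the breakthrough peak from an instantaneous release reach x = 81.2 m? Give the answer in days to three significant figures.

Retardation factor R = 1 + ρ_b·K_d/n = 1 + 1.88 × 0.95/0.21 = 9.505.
Sorption retards both mechanisms: v_R = v/R = 0.007007 m/day, D_R = D/R = 0.04829 m²/day.
Peak time from v_R²t² + 2D_R t − x² = 0: t = (√(D_R² + v_R²x²) − D_R)/v_R².
√(D_R² + v_R²x²) = √(0.04829² + 0.007007² × 81.2²) = 0.5710; v_R² = 4.910e-05.
t = (0.5710 − 0.04829)/4.910e-05 = 10600 days.

10600 days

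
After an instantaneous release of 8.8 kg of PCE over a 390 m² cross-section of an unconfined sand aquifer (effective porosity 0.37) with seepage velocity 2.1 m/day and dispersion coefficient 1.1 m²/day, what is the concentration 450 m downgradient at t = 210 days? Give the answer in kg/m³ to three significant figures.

0.00104 kg/m³

For an instantaneous plane source, C(x,t) = M/(n_e·A·√(4πDt)) · exp(−(x−vt)²/(4Dt)), with n_e·A the pore (flow) area.
Plume center vt = 2.1 × 210 = 441 m, so the well at 450 m is 9 m downgradient of the peak.
√(4πDt) = 53.88 m, giving peak height M/(n_e·A·√(4πDt)) = 8.8/(0.37 × 390 × 53.88) = 0.001132 kg/m³.
(x−vt)²/(4Dt) = (9)²/(4 × 1.1 × 210) = 0.08766; exp(−0.08766) = 0.9161.
C = 0.001132 × 0.9161 = 0.00104 kg/m³.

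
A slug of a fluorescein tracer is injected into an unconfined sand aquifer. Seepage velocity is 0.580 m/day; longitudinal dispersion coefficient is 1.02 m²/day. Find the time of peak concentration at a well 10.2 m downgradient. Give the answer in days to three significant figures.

14.8 days

For the 1D instantaneous-source solution, setting ∂C/∂t = 0 at fixed x gives v²t² + 2Dt − x² = 0, so t = (√(D² + v²x²) − D)/v².
√(D² + v²x²) = √(1.02² + 0.580² × 10.2²) = 6.003; v² = 0.3364.
t = (6.003 − 1.02)/0.3364 = 14.8 days (vs. the pure-advection estimate x/v = 17.6 d).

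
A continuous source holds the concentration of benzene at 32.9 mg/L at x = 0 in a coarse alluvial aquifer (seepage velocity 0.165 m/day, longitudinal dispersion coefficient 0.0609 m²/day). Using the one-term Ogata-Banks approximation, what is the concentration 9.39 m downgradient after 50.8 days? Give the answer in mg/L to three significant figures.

For a continuous step input, C/C₀ ≈ ½·erfc((x−vt)/(2√(Dt))).
vt = 0.165 × 50.8 = 8.382 m and 2√(Dt) = 2√(0.0609 × 50.8) = 3.518 m.
Argument (x−vt)/(2√(Dt)) = (9.39 − 8.382)/3.518 = 0.2865; ½·erfc(0.2865) = 0.3427.
C = 32.9 × 0.3427 = 11.3 mg/L.

11.3 mg/L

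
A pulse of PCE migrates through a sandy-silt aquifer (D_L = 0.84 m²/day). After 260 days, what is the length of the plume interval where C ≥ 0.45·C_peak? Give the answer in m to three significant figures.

The plume is Gaussian with σ = √(2Dt) = √(2 × 0.84 × 260) = 20.90 m.
C/C_peak = exp(−Δx²/(2σ²)) = 0.45 ⇒ Δx = σ·√(−2 ln 0.45) = 20.90 × 1.264 = 26.42 m.
Width = 2Δx = 52.8 m.

52.8 m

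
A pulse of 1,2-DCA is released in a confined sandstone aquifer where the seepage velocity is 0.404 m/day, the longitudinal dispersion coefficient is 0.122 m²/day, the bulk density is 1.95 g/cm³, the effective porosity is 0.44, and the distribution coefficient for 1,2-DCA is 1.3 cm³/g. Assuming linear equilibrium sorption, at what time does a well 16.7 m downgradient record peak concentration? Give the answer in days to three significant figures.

Retardation factor R = 1 + ρ_b·K_d/n = 1 + 1.95 × 1.3/0.44 = 6.761.
Sorption retards both mechanisms: v_R = v/R = 0.05975 m/day, D_R = D/R = 0.01804 m²/day.
Peak time from v_R²t² + 2D_R t − x² = 0: t = (√(D_R² + v_R²x²) − D_R)/v_R².
√(D_R² + v_R²x²) = √(0.01804² + 0.05975² × 16.7²) = 0.9980; v_R² = 0.003570.
t = (0.9980 − 0.01804)/0.003570 = 274 days.

274 days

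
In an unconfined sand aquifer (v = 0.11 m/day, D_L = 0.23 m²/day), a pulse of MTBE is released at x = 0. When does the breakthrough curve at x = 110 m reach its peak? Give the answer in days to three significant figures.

981 days

For the 1D instantaneous-source solution, setting ∂C/∂t = 0 at fixed x gives v²t² + 2Dt − x² = 0, so t = (√(D² + v²x²) − D)/v².
√(D² + v²x²) = √(0.23² + 0.11² × 110²) = 12.10; v² = 0.0121.
t = (12.10 − 0.23)/0.0121 = 981 days (vs. the pure-advection estimate x/v = 1000 d).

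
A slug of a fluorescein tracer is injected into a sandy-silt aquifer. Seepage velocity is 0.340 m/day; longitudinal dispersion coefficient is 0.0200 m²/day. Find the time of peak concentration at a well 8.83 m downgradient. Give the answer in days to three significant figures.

For the 1D instantaneous-source solution, setting ∂C/∂t = 0 at fixed x gives v²t² + 2Dt − x² = 0, so t = (√(D² + v²x²) − D)/v².
√(D² + v²x²) = √(0.0200² + 0.340² × 8.83²) = 3.002; v² = 0.1156.
t = (3.002 − 0.0200)/0.1156 = 25.8 days (vs. the pure-advection estimate x/v = 26.0 d).

25.8 days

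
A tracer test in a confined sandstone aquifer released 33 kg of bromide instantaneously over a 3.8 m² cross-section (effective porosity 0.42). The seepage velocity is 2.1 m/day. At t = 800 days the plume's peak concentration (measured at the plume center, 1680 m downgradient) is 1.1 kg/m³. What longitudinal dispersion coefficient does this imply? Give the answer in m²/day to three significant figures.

At the plume center C_max = M/(n_e·A·√(4πDt)), so D = M²/(4πt·(n_e·A·C_max)²).
n_e·A·C_max = 0.42 × 3.8 × 1.1 = 1.756 kg/m.
D = 33²/(4π × 800 × 1.756²) = 0.0351 m²/day.

0.0351 m²/day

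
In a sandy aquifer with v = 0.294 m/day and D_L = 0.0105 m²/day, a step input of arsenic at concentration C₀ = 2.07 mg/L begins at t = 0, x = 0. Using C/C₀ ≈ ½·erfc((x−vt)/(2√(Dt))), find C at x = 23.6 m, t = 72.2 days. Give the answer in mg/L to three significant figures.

For a continuous step input, C/C₀ ≈ ½·erfc((x−vt)/(2√(Dt))).
vt = 0.294 × 72.2 = 21.2268 m and 2√(Dt) = 2√(0.0105 × 72.2) = 1.741 m.
Argument (x−vt)/(2√(Dt)) = (23.6 − 21.2268)/1.741 = 1.363; ½·erfc(1.363) = 0.02695.
C = 2.07 × 0.02695 = 0.0558 mg/L.

0.0558 mg/L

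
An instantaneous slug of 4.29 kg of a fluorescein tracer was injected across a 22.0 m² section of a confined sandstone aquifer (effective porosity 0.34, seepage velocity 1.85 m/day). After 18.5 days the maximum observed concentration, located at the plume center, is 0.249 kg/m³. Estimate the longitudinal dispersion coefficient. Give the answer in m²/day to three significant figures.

0.0228 m²/day

At the plume center C_max = M/(n_e·A·√(4πDt)), so D = M²/(4πt·(n_e·A·C_max)²).
n_e·A·C_max = 0.34 × 22.0 × 0.249 = 1.863 kg/m.
D = 4.29²/(4π × 18.5 × 1.863²) = 0.0228 m²/day.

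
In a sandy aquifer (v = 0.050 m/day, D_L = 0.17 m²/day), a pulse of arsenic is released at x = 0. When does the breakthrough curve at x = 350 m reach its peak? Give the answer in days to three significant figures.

For the 1D instantaneous-source solution, setting ∂C/∂t = 0 at fixed x gives v²t² + 2Dt − x² = 0, so t = (√(D² + v²x²) − D)/v².
√(D² + v²x²) = √(0.17² + 0.050² × 350²) = 17.50; v² = 0.0025.
t = (17.50 − 0.17)/0.0025 = 6930 days (vs. the pure-advection estimate x/v = 7000 d).

6930 days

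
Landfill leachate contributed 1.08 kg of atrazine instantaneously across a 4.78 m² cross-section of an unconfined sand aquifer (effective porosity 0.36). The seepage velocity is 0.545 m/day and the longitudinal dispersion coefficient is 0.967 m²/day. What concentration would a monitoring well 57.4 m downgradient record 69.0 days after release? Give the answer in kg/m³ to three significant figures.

For an instantaneous plane source, C(x,t) = M/(n_e·A·√(4πDt)) · exp(−(x−vt)²/(4Dt)), with n_e·A the pore (flow) area.
Plume center vt = 0.545 × 69.0 = 37.605 m, so the well at 57.4 m is 19.795 m downgradient of the peak.
√(4πDt) = 28.96 m, giving peak height M/(n_e·A·√(4πDt)) = 1.08/(0.36 × 4.78 × 28.96) = 0.02167 kg/m³.
(x−vt)²/(4Dt) = (19.795)²/(4 × 0.967 × 69.0) = 1.468; exp(−1.468) = 0.2304.
C = 0.02167 × 0.2304 = 0.00499 kg/m³.

0.00499 kg/m³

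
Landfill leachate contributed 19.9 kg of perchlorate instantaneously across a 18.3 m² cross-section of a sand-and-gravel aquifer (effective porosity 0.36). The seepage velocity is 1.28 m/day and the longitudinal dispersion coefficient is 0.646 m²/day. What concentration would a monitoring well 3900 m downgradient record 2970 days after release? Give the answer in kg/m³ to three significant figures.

0.00551 kg/m³

For an instantaneous plane source, C(x,t) = M/(n_e·A·√(4πDt)) · exp(−(x−vt)²/(4Dt)), with n_e·A the pore (flow) area.
Plume center vt = 1.28 × 2970 = 3801.6 m, so the well at 3900 m is 98.4 m downgradient of the peak.
√(4πDt) = 155.3 m, giving peak height M/(n_e·A·√(4πDt)) = 19.9/(0.36 × 18.3 × 155.3) = 0.01945 kg/m³.
(x−vt)²/(4Dt) = (98.4)²/(4 × 0.646 × 2970) = 1.262; exp(−1.262) = 0.2831.
C = 0.01945 × 0.2831 = 0.00551 kg/m³.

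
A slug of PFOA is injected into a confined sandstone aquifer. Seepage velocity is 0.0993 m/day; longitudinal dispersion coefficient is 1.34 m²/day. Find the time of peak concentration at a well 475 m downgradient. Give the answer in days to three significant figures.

For the 1D instantaneous-source solution, setting ∂C/∂t = 0 at fixed x gives v²t² + 2Dt − x² = 0, so t = (√(D² + v²x²) − D)/v².
√(D² + v²x²) = √(1.34² + 0.0993² × 475²) = 47.19; v² = 0.00986049.
t = (47.19 − 1.34)/0.00986049 = 4650 days (vs. the pure-advection estimate x/v = 4780 d).

4650 days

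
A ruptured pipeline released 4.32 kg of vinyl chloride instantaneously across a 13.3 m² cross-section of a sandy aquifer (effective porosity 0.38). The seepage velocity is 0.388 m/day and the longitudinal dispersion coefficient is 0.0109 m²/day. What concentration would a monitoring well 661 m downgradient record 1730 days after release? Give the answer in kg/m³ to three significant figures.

0.0138 kg/m³

For an instantaneous plane source, C(x,t) = M/(n_e·A·√(4πDt)) · exp(−(x−vt)²/(4Dt)), with n_e·A the pore (flow) area.
Plume center vt = 0.388 × 1730 = 671.24 m, so the well at 661 m is 10.24 m upgradient of the peak.
√(4πDt) = 15.39 m, giving peak height M/(n_e·A·√(4πDt)) = 4.32/(0.38 × 13.3 × 15.39) = 0.05554 kg/m³.
(x−vt)²/(4Dt) = (-10.24)²/(4 × 0.0109 × 1730) = 1.390; exp(−1.390) = 0.2491.
C = 0.05554 × 0.2491 = 0.0138 kg/m³.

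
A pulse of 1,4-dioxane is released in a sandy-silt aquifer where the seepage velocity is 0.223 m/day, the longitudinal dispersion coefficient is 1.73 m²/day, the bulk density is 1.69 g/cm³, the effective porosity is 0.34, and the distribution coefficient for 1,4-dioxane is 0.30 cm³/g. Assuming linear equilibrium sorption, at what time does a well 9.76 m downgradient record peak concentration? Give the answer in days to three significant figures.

Retardation factor R = 1 + ρ_b·K_d/n = 1 + 1.69 × 0.30/0.34 = 2.491.
Sorption retards both mechanisms: v_R = v/R = 0.08952 m/day, D_R = D/R = 0.6945 m²/day.
Peak time from v_R²t² + 2D_R t − x² = 0: t = (√(D_R² + v_R²x²) − D_R)/v_R².
√(D_R² + v_R²x²) = √(0.6945² + 0.08952² × 9.76²) = 1.116; v_R² = 0.008014.
t = (1.116 − 0.6945)/0.008014 = 52.6 days.

52.6 days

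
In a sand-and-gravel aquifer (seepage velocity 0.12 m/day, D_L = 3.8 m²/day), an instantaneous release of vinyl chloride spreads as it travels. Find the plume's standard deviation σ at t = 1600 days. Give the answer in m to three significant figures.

110 m

Dispersive spreading gives a Gaussian with σ² = 2Dt; advection only shifts the center.
σ = √(2 × 3.8 × 1600) = 110 m.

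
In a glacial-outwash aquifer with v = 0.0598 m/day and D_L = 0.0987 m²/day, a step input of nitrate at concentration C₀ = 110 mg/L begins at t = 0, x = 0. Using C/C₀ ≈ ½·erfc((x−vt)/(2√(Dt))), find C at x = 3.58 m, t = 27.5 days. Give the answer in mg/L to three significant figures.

For a continuous step input, C/C₀ ≈ ½·erfc((x−vt)/(2√(Dt))).
vt = 0.0598 × 27.5 = 1.6445 m and 2√(Dt) = 2√(0.0987 × 27.5) = 3.295 m.
Argument (x−vt)/(2√(Dt)) = (3.58 − 1.6445)/3.295 = 0.5874; ½·erfc(0.5874) = 0.2031.
C = 110 × 0.2031 = 22.3 mg/L.

22.3 mg/L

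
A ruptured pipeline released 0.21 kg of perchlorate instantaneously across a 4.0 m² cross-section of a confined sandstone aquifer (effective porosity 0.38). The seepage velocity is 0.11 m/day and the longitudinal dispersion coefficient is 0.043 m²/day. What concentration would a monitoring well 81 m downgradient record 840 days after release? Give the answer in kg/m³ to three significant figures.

0.00264 kg/m³

For an instantaneous plane source, C(x,t) = M/(n_e·A·√(4πDt)) · exp(−(x−vt)²/(4Dt)), with n_e·A the pore (flow) area.
Plume center vt = 0.11 × 840 = 92.4 m, so the well at 81 m is 11.4 m upgradient of the peak.
√(4πDt) = 21.30 m, giving peak height M/(n_e·A·√(4πDt)) = 0.21/(0.38 × 4.0 × 21.30) = 0.006486 kg/m³.
(x−vt)²/(4Dt) = (-11.4)²/(4 × 0.043 × 840) = 0.8995; exp(−0.8995) = 0.4068.
C = 0.006486 × 0.4068 = 0.00264 kg/m³.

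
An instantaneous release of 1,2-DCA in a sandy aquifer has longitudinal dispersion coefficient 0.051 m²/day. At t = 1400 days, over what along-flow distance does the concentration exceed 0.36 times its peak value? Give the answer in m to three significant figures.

The plume is Gaussian with σ = √(2Dt) = √(2 × 0.051 × 1400) = 11.95 m.
C/C_peak = exp(−Δx²/(2σ²)) = 0.36 ⇒ Δx = σ·√(−2 ln 0.36) = 11.95 × 1.429 = 17.08 m.
Width = 2Δx = 34.2 m.

34.2 m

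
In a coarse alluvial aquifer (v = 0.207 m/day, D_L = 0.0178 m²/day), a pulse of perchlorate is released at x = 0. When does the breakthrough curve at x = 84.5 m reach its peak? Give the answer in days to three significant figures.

408 days

For the 1D instantaneous-source solution, setting ∂C/∂t = 0 at fixed x gives v²t² + 2Dt − x² = 0, so t = (√(D² + v²x²) − D)/v².
√(D² + v²x²) = √(0.0178² + 0.207² × 84.5²) = 17.49; v² = 0.042849.
t = (17.49 − 0.0178)/0.042849 = 408 days (vs. the pure-advection estimate x/v = 408 d).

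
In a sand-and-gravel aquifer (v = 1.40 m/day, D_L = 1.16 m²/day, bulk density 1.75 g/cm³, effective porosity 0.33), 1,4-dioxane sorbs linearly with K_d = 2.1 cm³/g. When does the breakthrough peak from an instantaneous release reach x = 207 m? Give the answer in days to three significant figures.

Retardation factor R = 1 + ρ_b·K_d/n = 1 + 1.75 × 2.1/0.33 = 12.14.
Sorption retards both mechanisms: v_R = v/R = 0.1153 m/day, D_R = D/R = 0.09555 m²/day.
Peak time from v_R²t² + 2D_R t − x² = 0: t = (√(D_R² + v_R²x²) − D_R)/v_R².
√(D_R² + v_R²x²) = √(0.09555² + 0.1153² × 207²) = 23.87; v_R² = 0.01329.
t = (23.87 − 0.09555)/0.01329 = 1790 days.

1790 days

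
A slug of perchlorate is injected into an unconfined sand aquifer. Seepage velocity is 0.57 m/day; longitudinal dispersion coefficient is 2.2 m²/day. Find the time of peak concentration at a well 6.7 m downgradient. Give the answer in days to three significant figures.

For the 1D instantaneous-source solution, setting ∂C/∂t = 0 at fixed x gives v²t² + 2Dt − x² = 0, so t = (√(D² + v²x²) − D)/v².
√(D² + v²x²) = √(2.2² + 0.57² × 6.7²) = 4.407; v² = 0.3249.
t = (4.407 − 2.2)/0.3249 = 6.79 days (vs. the pure-advection estimate x/v = 11.8 d).

6.79 days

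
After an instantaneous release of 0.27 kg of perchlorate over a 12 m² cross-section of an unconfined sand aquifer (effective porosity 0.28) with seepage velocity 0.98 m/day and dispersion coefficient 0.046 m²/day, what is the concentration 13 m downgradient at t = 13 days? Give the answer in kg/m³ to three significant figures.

For an instantaneous plane source, C(x,t) = M/(n_e·A·√(4πDt)) · exp(−(x−vt)²/(4Dt)), with n_e·A the pore (flow) area.
Plume center vt = 0.98 × 13 = 12.74 m, so the well at 13 m is 0.26 m downgradient of the peak.
√(4πDt) = 2.741 m, giving peak height M/(n_e·A·√(4πDt)) = 0.27/(0.28 × 12 × 2.741) = 0.02932 kg/m³.
(x−vt)²/(4Dt) = (0.26)²/(4 × 0.046 × 13) = 0.02826; exp(−0.02826) = 0.9721.
C = 0.02932 × 0.9721 = 0.0285 kg/m³.

0.0285 kg/m³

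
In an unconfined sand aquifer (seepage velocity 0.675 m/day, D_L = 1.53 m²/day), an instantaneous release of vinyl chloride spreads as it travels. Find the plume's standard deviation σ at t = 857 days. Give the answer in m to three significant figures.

51.2 m

Dispersive spreading gives a Gaussian with σ² = 2Dt; advection only shifts the center.
σ = √(2 × 1.53 × 857) = 51.2 m.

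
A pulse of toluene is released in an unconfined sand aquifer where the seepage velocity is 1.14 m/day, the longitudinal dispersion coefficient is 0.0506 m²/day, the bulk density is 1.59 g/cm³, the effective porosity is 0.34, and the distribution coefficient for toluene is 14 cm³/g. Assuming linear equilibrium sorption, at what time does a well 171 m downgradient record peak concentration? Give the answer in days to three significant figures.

Retardation factor R = 1 + ρ_b·K_d/n = 1 + 1.59 × 14/0.34 = 66.47.
Sorption retards both mechanisms: v_R = v/R = 0.01715 m/day, D_R = D/R = 0.0007612 m²/day.
Peak time from v_R²t² + 2D_R t − x² = 0: t = (√(D_R² + v_R²x²) − D_R)/v_R².
√(D_R² + v_R²x²) = √(0.0007612² + 0.01715² × 171²) = 2.933; v_R² = 0.0002941.
t = (2.933 − 0.0007612)/0.0002941 = 9970 days.

9970 days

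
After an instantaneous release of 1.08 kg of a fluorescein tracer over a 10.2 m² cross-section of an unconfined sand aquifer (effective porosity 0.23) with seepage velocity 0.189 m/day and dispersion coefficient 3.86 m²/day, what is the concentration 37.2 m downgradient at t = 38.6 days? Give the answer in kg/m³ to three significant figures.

For an instantaneous plane source, C(x,t) = M/(n_e·A·√(4πDt)) · exp(−(x−vt)²/(4Dt)), with n_e·A the pore (flow) area.
Plume center vt = 0.189 × 38.6 = 7.2954 m, so the well at 37.2 m is 29.9046 m downgradient of the peak.
√(4πDt) = 43.27 m, giving peak height M/(n_e·A·√(4πDt)) = 1.08/(0.23 × 10.2 × 43.27) = 0.01064 kg/m³.
(x−vt)²/(4Dt) = (29.9046)²/(4 × 3.86 × 38.6) = 1.501; exp(−1.501) = 0.2229.
C = 0.01064 × 0.2229 = 0.00237 kg/m³.

0.00237 kg/m³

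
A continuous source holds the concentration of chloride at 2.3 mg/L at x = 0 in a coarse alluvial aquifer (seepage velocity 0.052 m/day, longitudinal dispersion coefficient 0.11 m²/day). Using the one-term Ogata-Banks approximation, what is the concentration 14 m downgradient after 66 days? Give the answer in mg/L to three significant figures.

For a continuous step input, C/C₀ ≈ ½·erfc((x−vt)/(2√(Dt))).
vt = 0.052 × 66 = 3.432 m and 2√(Dt) = 2√(0.11 × 66) = 5.389 m.
Argument (x−vt)/(2√(Dt)) = (14 − 3.432)/5.389 = 1.961; ½·erfc(1.961) = 0.002775.
C = 2.3 × 0.002775 = 0.00638 mg/L.

0.00638 mg/L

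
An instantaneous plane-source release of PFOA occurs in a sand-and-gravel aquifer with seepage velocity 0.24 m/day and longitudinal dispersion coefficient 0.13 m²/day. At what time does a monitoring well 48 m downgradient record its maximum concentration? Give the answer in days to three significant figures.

For the 1D instantaneous-source solution, setting ∂C/∂t = 0 at fixed x gives v²t² + 2Dt − x² = 0, so t = (√(D² + v²x²) − D)/v².
√(D² + v²x²) = √(0.13² + 0.24² × 48²) = 11.52; v² = 0.0576.
t = (11.52 − 0.13)/0.0576 = 198 days (vs. the pure-advection estimate x/v = 200 d).

198 days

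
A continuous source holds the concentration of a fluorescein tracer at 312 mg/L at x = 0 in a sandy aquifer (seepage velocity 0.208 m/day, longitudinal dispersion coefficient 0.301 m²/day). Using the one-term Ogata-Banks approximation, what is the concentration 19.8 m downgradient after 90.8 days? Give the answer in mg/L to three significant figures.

For a continuous step input, C/C₀ ≈ ½·erfc((x−vt)/(2√(Dt))).
vt = 0.208 × 90.8 = 18.8864 m and 2√(Dt) = 2√(0.301 × 90.8) = 10.46 m.
Argument (x−vt)/(2√(Dt)) = (19.8 − 18.8864)/10.46 = 0.08734; ½·erfc(0.08734) = 0.4508.
C = 312 × 0.4508 = 141 mg/L.

141 mg/L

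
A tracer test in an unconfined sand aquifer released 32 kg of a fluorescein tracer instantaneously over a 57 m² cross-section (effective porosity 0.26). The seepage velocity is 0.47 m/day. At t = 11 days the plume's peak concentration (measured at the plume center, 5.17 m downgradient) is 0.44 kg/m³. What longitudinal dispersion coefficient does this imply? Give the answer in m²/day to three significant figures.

At the plume center C_max = M/(n_e·A·√(4πDt)), so D = M²/(4πt·(n_e·A·C_max)²).
n_e·A·C_max = 0.26 × 57 × 0.44 = 6.521 kg/m.
D = 32²/(4π × 11 × 6.521²) = 0.174 m²/day.

0.174 m²/day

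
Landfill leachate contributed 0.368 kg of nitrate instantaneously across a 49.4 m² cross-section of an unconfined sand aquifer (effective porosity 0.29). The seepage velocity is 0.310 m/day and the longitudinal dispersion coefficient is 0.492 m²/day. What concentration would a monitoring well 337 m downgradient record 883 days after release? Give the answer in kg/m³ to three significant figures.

For an instantaneous plane source, C(x,t) = M/(n_e·A·√(4πDt)) · exp(−(x−vt)²/(4Dt)), with n_e·A the pore (flow) area.
Plume center vt = 0.310 × 883 = 273.73 m, so the well at 337 m is 63.27 m downgradient of the peak.
√(4πDt) = 73.89 m, giving peak height M/(n_e·A·√(4πDt)) = 0.368/(0.29 × 49.4 × 73.89) = 0.0003476 kg/m³.
(x−vt)²/(4Dt) = (63.27)²/(4 × 0.492 × 883) = 2.304; exp(−2.304) = 0.09986.
C = 0.0003476 × 0.09986 = 3.47e-05 kg/m³.

3.47e-05 kg/m³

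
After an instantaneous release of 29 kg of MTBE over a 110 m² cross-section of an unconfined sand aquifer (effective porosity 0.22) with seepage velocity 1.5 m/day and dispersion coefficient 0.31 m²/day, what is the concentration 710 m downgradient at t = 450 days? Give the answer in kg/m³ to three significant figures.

For an instantaneous plane source, C(x,t) = M/(n_e·A·√(4πDt)) · exp(−(x−vt)²/(4Dt)), with n_e·A the pore (flow) area.
Plume center vt = 1.5 × 450 = 675 m, so the well at 710 m is 35 m downgradient of the peak.
√(4πDt) = 41.87 m, giving peak height M/(n_e·A·√(4πDt)) = 29/(0.22 × 110 × 41.87) = 0.02862 kg/m³.
(x−vt)²/(4Dt) = (35)²/(4 × 0.31 × 450) = 2.195; exp(−2.195) = 0.1114.
C = 0.02862 × 0.1114 = 0.00319 kg/m³.

0.00319 kg/m³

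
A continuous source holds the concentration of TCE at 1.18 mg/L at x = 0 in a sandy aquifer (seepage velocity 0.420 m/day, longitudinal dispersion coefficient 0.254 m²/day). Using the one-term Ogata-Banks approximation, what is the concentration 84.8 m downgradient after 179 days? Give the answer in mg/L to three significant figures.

0.185 mg/L

For a continuous step input, C/C₀ ≈ ½·erfc((x−vt)/(2√(Dt))).
vt = 0.420 × 179 = 75.18 m and 2√(Dt) = 2√(0.254 × 179) = 13.49 m.
Argument (x−vt)/(2√(Dt)) = (84.8 − 75.18)/13.49 = 0.7131; ½·erfc(0.7131) = 0.1566.
C = 1.18 × 0.1566 = 0.185 mg/L.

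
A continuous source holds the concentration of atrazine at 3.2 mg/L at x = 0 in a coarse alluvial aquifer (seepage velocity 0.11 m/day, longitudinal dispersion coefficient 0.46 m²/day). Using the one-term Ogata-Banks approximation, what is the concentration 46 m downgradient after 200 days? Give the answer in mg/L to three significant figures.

For a continuous step input, C/C₀ ≈ ½·erfc((x−vt)/(2√(Dt))).
vt = 0.11 × 200 = 22 m and 2√(Dt) = 2√(0.46 × 200) = 19.18 m.
Argument (x−vt)/(2√(Dt)) = (46 − 22)/19.18 = 1.251; ½·erfc(1.251) = 0.03843.
C = 3.2 × 0.03843 = 0.123 mg/L.

0.123 mg/L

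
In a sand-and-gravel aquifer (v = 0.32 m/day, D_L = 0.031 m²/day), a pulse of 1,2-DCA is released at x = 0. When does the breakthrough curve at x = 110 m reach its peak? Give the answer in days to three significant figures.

For the 1D instantaneous-source solution, setting ∂C/∂t = 0 at fixed x gives v²t² + 2Dt − x² = 0, so t = (√(D² + v²x²) − D)/v².
√(D² + v²x²) = √(0.031² + 0.32² × 110²) = 35.20; v² = 0.1024.
t = (35.20 − 0.031)/0.1024 = 343 days (vs. the pure-advection estimate x/v = 344 d).

343 days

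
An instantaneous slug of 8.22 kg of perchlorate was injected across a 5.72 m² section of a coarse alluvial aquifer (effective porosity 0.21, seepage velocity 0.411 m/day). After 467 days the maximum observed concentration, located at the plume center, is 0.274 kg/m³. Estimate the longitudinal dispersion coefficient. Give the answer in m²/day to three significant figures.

At the plume center C_max = M/(n_e·A·√(4πDt)), so D = M²/(4πt·(n_e·A·C_max)²).
n_e·A·C_max = 0.21 × 5.72 × 0.274 = 0.3291 kg/m.
D = 8.22²/(4π × 467 × 0.3291²) = 0.106 m²/day.

0.106 m²/day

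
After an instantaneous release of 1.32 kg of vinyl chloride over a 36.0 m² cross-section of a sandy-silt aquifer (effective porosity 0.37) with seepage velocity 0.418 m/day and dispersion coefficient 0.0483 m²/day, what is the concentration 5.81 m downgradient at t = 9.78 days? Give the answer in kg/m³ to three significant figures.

0.00847 kg/m³

For an instantaneous plane source, C(x,t) = M/(n_e·A·√(4πDt)) · exp(−(x−vt)²/(4Dt)), with n_e·A the pore (flow) area.
Plume center vt = 0.418 × 9.78 = 4.08804 m, so the well at 5.81 m is 1.72196 m downgradient of the peak.
√(4πDt) = 2.436 m, giving peak height M/(n_e·A·√(4πDt)) = 1.32/(0.37 × 36.0 × 2.436) = 0.04068 kg/m³.
(x−vt)²/(4Dt) = (1.72196)²/(4 × 0.0483 × 9.78) = 1.569; exp(−1.569) = 0.2083.
C = 0.04068 × 0.2083 = 0.00847 kg/m³.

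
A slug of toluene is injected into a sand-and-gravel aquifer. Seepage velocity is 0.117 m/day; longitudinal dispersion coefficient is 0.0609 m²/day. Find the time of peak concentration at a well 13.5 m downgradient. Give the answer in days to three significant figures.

111 days

For the 1D instantaneous-source solution, setting ∂C/∂t = 0 at fixed x gives v²t² + 2Dt − x² = 0, so t = (√(D² + v²x²) − D)/v².
√(D² + v²x²) = √(0.0609² + 0.117² × 13.5²) = 1.581; v² = 0.013689.
t = (1.581 − 0.0609)/0.013689 = 111 days (vs. the pure-advection estimate x/v = 115 d).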